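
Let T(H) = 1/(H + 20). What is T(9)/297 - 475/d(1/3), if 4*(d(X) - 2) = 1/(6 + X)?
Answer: -62185829/267003 ≈ -232.90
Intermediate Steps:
d(X) = 2 + 1/(4*(6 + X))
T(H) = 1/(20 + H)
T(9)/297 - 475/d(1/3) = 1/((20 + 9)*297) - 475*4*(6 + 1/3)/(49 + 8/3) = (1/297)/29 - 475*4*(6 + ⅓)/(49 + 8*(⅓)) = (1/29)*(1/297) - 475*76/(3*(49 + 8/3)) = 1/8613 - 475/((¼)*(3/19)*(155/3)) = 1/8613 - 475/155/76 = 1/8613 - 475*76/155 = 1/8613 - 7220/31 = -62185829/267003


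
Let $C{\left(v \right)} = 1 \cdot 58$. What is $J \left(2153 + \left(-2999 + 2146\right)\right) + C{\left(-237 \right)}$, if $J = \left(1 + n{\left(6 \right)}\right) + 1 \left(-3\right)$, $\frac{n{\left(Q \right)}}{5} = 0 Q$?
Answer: $-2542$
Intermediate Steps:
$n{\left(Q \right)} = 0$ ($n{\left(Q \right)} = 5 \cdot 0 Q = 5 \cdot 0 = 0$)
$C{\left(v \right)} = 58$
$J = -2$ ($J = \left(1 + 0\right) + 1 \left(-3\right) = 1 - 3 = -2$)
$J \left(2153 + \left(-2999 + 2146\right)\right) + C{\left(-237 \right)} = - 2 \left(2153 + \left(-2999 + 2146\right)\right) + 58 = - 2 \left(2153 - 853\right) + 58 = \left(-2\right) 1300 + 58 = -2600 + 58 = -2542$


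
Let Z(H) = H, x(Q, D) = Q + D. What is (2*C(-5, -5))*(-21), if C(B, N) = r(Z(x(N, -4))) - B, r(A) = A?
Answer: 168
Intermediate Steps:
x(Q, D) = D + Q
C(B, N) = -4 + N - B (C(B, N) = (-4 + N) - B = -4 + N - B)
(2*C(-5, -5))*(-21) = (2*(-4 - 5 - 1*(-5)))*(-21) = (2*(-4 - 5 + 5))*(-21) = (2*(-4))*(-21) = -8*(-21) = 168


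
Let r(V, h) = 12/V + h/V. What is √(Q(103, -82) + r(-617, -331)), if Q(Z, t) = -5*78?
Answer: I*√148271887/617 ≈ 19.735*I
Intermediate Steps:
Q(Z, t) = -390
√(Q(103, -82) + r(-617, -331)) = √(-390 + (12 - 331)/(-617)) = √(-390 - 1/617*(-319)) = √(-390 + 319/617) = √(-240311/617) = I*√148271887/617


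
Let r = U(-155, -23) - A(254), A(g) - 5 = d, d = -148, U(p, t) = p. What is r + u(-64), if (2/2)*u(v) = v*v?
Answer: 4084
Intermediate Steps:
u(v) = v² (u(v) = v*v = v²)
A(g) = -143 (A(g) = 5 - 148 = -143)
r = -12 (r = -155 - 1*(-143) = -155 + 143 = -12)
r + u(-64) = -12 + (-64)² = -12 + 4096 = 4084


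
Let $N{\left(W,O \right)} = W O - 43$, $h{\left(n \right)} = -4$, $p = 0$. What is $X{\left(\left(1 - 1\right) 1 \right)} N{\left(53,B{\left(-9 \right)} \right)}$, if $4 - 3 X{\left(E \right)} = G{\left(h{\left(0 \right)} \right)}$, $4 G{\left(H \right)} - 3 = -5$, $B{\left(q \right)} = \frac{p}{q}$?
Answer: $- \frac{129}{2} \approx -64.5$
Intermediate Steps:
$B{\left(q \right)} = 0$ ($B{\left(q \right)} = \frac{0}{q} = 0$)
$G{\left(H \right)} = - \frac{1}{2}$ ($G{\left(H \right)} = \frac{3}{4} + \frac{1}{4} \left(-5\right) = \frac{3}{4} - \frac{5}{4} = - \frac{1}{2}$)
$N{\left(W,O \right)} = -43 + O W$ ($N{\left(W,O \right)} = O W - 43 = -43 + O W$)
$X{\left(E \right)} = \frac{3}{2}$ ($X{\left(E \right)} = \frac{4}{3} - - \frac{1}{6} = \frac{4}{3} + \frac{1}{6} = \frac{3}{2}$)
$X{\left(\left(1 - 1\right) 1 \right)} N{\left(53,B{\left(-9 \right)} \right)} = \frac{3 \left(-43 + 0 \cdot 53\right)}{2} = \frac{3 \left(-43 + 0\right)}{2} = \frac{3}{2} \left(-43\right) = - \frac{129}{2}$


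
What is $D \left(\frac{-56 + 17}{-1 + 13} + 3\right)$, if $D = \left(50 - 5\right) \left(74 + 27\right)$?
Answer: $- \frac{4545}{4} \approx -1136.3$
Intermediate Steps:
$D = 4545$ ($D = 45 \cdot 101 = 4545$)
$D \left(\frac{-56 + 17}{-1 + 13} + 3\right) = 4545 \left(\frac{-56 + 17}{-1 + 13} + 3\right) = 4545 \left(- \frac{39}{12} + 3\right) = 4545 \left(\left(-39\right) \frac{1}{12} + 3\right) = 4545 \left(- \frac{13}{4} + 3\right) = 4545 \left(- \frac{1}{4}\right) = - \frac{4545}{4}$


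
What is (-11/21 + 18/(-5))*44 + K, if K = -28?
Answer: -21992/105 ≈ -209.45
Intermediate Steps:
(-11/21 + 18/(-5))*44 + K = (-11/21 + 18/(-5))*44 - 28 = (-11*1/21 + 18*(-1/5))*44 - 28 = (-11/21 - 18/5)*44 - 28 = -433/105*44 - 28 = -19052/105 - 28 = -21992/105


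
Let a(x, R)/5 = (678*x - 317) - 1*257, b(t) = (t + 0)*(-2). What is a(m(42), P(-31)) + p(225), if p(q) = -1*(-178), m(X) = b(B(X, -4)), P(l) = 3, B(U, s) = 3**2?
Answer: -63712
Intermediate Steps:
B(U, s) = 9
b(t) = -2*t (b(t) = t*(-2) = -2*t)
m(X) = -18 (m(X) = -2*9 = -18)
p(q) = 178
a(x, R) = -2870 + 3390*x (a(x, R) = 5*((678*x - 317) - 1*257) = 5*((-317 + 678*x) - 257) = 5*(-574 + 678*x) = -2870 + 3390*x)
a(m(42), P(-31)) + p(225) = (-2870 + 3390*(-18)) + 178 = (-2870 - 61020) + 178 = -63890 + 178 = -63712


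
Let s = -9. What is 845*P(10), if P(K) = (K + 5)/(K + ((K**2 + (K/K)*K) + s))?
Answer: 4225/37 ≈ 114.19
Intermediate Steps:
P(K) = (5 + K)/(-9 + K**2 + 2*K) (P(K) = (K + 5)/(K + ((K**2 + (K/K)*K) - 9)) = (5 + K)/(K + ((K**2 + 1*K) - 9)) = (5 + K)/(K + ((K**2 + K) - 9)) = (5 + K)/(K + ((K + K**2) - 9)) = (5 + K)/(K + (-9 + K + K**2)) = (5 + K)/(-9 + K**2 + 2*K))
845*P(10) = 845*((5 + 10)/(-9 + 10**2 + 2*10)) = 845*(15/(-9 + 100 + 20)) = 845*(15/111) = 845*((1/111)*15) = 845*(5/37) = 4225/37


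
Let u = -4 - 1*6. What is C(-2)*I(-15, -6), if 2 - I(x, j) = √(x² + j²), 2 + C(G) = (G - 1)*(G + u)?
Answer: 68 - 102*√29 ≈ -481.29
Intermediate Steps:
u = -10 (u = -4 - 6 = -10)
C(G) = -2 + (-1 + G)*(-10 + G) (C(G) = -2 + (G - 1)*(G - 10) = -2 + (-1 + G)*(-10 + G))
I(x, j) = 2 - √(j² + x²) (I(x, j) = 2 - √(x² + j²) = 2 - √(j² + x²))
C(-2)*I(-15, -6) = (8 + (-2)² - 11*(-2))*(2 - √((-6)² + (-15)²)) = (8 + 4 + 22)*(2 - √(36 + 225)) = 34*(2 - √261) = 34*(2 - 3*√29) = 68 - 102*√29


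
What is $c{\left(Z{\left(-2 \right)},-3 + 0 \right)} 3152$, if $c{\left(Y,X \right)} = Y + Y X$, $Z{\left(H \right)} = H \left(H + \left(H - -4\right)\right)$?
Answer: $0$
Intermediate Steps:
$Z{\left(H \right)} = H \left(4 + 2 H\right)$ ($Z{\left(H \right)} = H \left(H + \left(H + 4\right)\right) = H \left(H + \left(4 + H\right)\right) = H \left(4 + 2 H\right)$)
$c{\left(Y,X \right)} = Y + X Y$
$c{\left(Z{\left(-2 \right)},-3 + 0 \right)} 3152 = 2 \left(-2\right) \left(2 - 2\right) \left(1 + \left(-3 + 0\right)\right) 3152 = 2 \left(-2\right) 0 \left(1 - 3\right) 3152 = 0 \left(-2\right) 3152 = 0 \cdot 3152 = 0$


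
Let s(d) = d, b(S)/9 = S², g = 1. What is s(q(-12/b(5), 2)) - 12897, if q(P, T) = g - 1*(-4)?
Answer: -12892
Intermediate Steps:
b(S) = 9*S²
q(P, T) = 5 (q(P, T) = 1 - 1*(-4) = 1 + 4 = 5)
s(q(-12/b(5), 2)) - 12897 = 5 - 12897 = -12892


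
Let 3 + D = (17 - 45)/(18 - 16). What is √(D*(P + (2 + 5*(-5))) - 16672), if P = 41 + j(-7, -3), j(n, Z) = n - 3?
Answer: 2*I*√4202 ≈ 129.65*I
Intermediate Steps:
j(n, Z) = -3 + n
D = -17 (D = -3 + (17 - 45)/(18 - 16) = -3 - 28/2 = -3 - 28*½ = -3 - 14 = -17)
P = 31 (P = 41 + (-3 - 7) = 41 - 10 = 31)
√(D*(P + (2 + 5*(-5))) - 16672) = √(-17*(31 + (2 + 5*(-5))) - 16672) = √(-17*(31 + (2 - 25)) - 16672) = √(-17*(31 - 23) - 16672) = √(-17*8 - 16672) = √(-136 - 16672) = √(-16808) = 2*I*√4202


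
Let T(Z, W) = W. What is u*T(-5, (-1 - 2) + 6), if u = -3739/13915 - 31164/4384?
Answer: -337529127/15250840 ≈ -22.132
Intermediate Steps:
u = -112509709/15250840 (u = -3739*1/13915 - 31164*1/4384 = -3739/13915 - 7791/1096 = -112509709/15250840 ≈ -7.3773)
u*T(-5, (-1 - 2) + 6) = -112509709*((-1 - 2) + 6)/15250840 = -112509709*(-3 + 6)/15250840 = -112509709/15250840*3 = -337529127/15250840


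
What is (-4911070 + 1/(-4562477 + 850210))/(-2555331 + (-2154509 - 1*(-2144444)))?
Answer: 18231203095691/9523434912732 ≈ 1.9144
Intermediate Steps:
(-4911070 + 1/(-4562477 + 850210))/(-2555331 + (-2154509 - 1*(-2144444))) = (-4911070 + 1/(-3712267))/(-2555331 + (-2154509 + 2144444)) = (-4911070 - 1/3712267)/(-2555331 - 10065) = -18231203095691/3712267/(-2565396) = -18231203095691/3712267*(-1/2565396) = 18231203095691/9523434912732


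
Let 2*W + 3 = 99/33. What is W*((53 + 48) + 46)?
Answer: 0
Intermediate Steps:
W = 0 (W = -3/2 + (99/33)/2 = -3/2 + (99*(1/33))/2 = -3/2 + (½)*3 = -3/2 + 3/2 = 0)
W*((53 + 48) + 46) = 0*((53 + 48) + 46) = 0*(101 + 46) = 0*147 = 0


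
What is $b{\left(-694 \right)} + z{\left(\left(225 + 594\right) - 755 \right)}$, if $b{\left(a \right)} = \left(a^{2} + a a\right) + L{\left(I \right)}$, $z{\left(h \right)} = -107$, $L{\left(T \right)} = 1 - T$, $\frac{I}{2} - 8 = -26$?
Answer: $963202$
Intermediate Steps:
$I = -36$ ($I = 16 + 2 \left(-26\right) = 16 - 52 = -36$)
$b{\left(a \right)} = 37 + 2 a^{2}$ ($b{\left(a \right)} = \left(a^{2} + a a\right) + \left(1 - -36\right) = \left(a^{2} + a^{2}\right) + \left(1 + 36\right) = 2 a^{2} + 37 = 37 + 2 a^{2}$)
$b{\left(-694 \right)} + z{\left(\left(225 + 594\right) - 755 \right)} = \left(37 + 2 \left(-694\right)^{2}\right) - 107 = \left(37 + 2 \cdot 481636\right) - 107 = \left(37 + 963272\right) - 107 = 963309 - 107 = 963202$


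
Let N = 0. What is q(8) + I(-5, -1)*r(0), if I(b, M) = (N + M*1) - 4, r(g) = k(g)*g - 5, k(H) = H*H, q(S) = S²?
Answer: 89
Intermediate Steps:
k(H) = H²
r(g) = -5 + g³ (r(g) = g²*g - 5 = g³ - 5 = -5 + g³)
I(b, M) = -4 + M (I(b, M) = (0 + M*1) - 4 = (0 + M) - 4 = M - 4 = -4 + M)
q(8) + I(-5, -1)*r(0) = 8² + (-4 - 1)*(-5 + 0³) = 64 - 5*(-5 + 0) = 64 - 5*(-5) = 64 + 25 = 89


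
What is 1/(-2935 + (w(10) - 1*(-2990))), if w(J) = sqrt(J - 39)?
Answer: 55/3054 - I*sqrt(29)/3054 ≈ 0.018009 - 0.0017633*I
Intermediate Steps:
w(J) = sqrt(-39 + J)
1/(-2935 + (w(10) - 1*(-2990))) = 1/(-2935 + (sqrt(-39 + 10) - 1*(-2990))) = 1/(-2935 + (sqrt(-29) + 2990)) = 1/(-2935 + (I*sqrt(29) + 2990)) = 1/(-2935 + (2990 + I*sqrt(29))) = 1/(55 + I*sqrt(29))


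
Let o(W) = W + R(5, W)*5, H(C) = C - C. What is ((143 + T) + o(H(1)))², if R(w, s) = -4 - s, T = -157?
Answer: 1156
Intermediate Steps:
H(C) = 0
o(W) = -20 - 4*W (o(W) = W + (-4 - W)*5 = W + (-20 - 5*W) = -20 - 4*W)
((143 + T) + o(H(1)))² = ((143 - 157) + (-20 - 4*0))² = (-14 + (-20 + 0))² = (-14 - 20)² = (-34)² = 1156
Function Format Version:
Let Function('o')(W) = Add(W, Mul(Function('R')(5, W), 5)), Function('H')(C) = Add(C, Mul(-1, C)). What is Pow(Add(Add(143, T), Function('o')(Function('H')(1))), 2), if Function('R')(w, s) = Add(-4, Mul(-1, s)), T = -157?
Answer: 1156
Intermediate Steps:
Function('H')(C) = 0
Function('o')(W) = Add(-20, Mul(-4, W)) (Function('o')(W) = Add(W, Mul(Add(-4, Mul(-1, W)), 5)) = Add(W, Add(-20, Mul(-5, W))) = Add(-20, Mul(-4, W)))
Pow(Add(Add(143, T), Function('o')(Function('H')(1))), 2) = Pow(Add(Add(143, -157), Add(-20, Mul(-4, 0))), 2) = Pow(Add(-14, Add(-20, 0)), 2) = Pow(Add(-14, -20), 2) = Pow(-34, 2) = 1156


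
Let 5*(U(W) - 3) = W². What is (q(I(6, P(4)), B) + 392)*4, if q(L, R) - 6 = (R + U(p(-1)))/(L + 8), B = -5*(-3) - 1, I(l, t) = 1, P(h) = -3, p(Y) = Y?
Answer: 71984/45 ≈ 1599.6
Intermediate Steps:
U(W) = 3 + W²/5
B = 14 (B = 15 - 1 = 14)
q(L, R) = 6 + (16/5 + R)/(8 + L) (q(L, R) = 6 + (R + (3 + (⅕)*(-1)²))/(L + 8) = 6 + (R + (3 + (⅕)*1))/(8 + L) = 6 + (R + (3 + ⅕))/(8 + L) = 6 + (R + 16/5)/(8 + L) = 6 + (16/5 + R)/(8 + L))
(q(I(6, P(4)), B) + 392)*4 = ((256/5 + 14 + 6*1)/(8 + 1) + 392)*4 = ((256/5 + 14 + 6)/9 + 392)*4 = ((⅑)*(356/5) + 392)*4 = (356/45 + 392)*4 = (17996/45)*4 = 71984/45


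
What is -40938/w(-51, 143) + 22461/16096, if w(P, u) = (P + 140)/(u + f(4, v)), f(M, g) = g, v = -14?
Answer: -85001009163/1432544 ≈ -59336.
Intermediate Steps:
w(P, u) = (140 + P)/(-14 + u) (w(P, u) = (P + 140)/(u - 14) = (140 + P)/(-14 + u))
-40938/w(-51, 143) + 22461/16096 = -40938*(-14 + 143)/(140 - 51) + 22461/16096 = -40938/(89/129) + 22461*(1/16096) = -40938/((1/129)*89) + 22461/16096 = -40938/89/129 + 22461/16096 = -40938*129/89 + 22461/16096 = -5281002/89 + 22461/16096 = -85001009163/1432544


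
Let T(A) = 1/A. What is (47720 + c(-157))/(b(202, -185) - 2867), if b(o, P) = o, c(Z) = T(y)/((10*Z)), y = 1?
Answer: -74920399/4184050 ≈ -17.906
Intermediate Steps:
c(Z) = 1/(10*Z) (c(Z) = 1/(1*((10*Z))) = 1*(1/(10*Z)) = 1/(10*Z))
(47720 + c(-157))/(b(202, -185) - 2867) = (47720 + (1/10)/(-157))/(202 - 2867) = (47720 + (1/10)*(-1/157))/(-2665) = (47720 - 1/1570)*(-1/2665) = (74920399/1570)*(-1/2665) = -74920399/4184050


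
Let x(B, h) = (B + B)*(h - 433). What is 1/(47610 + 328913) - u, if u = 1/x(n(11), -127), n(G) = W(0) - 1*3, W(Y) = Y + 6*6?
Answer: 59069/1988041440 ≈ 2.9712e-5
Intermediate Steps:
W(Y) = 36 + Y (W(Y) = Y + 36 = 36 + Y)
n(G) = 33 (n(G) = (36 + 0) - 1*3 = 36 - 3 = 33)
x(B, h) = 2*B*(-433 + h) (x(B, h) = (2*B)*(-433 + h) = 2*B*(-433 + h))
u = -1/36960 (u = 1/(2*33*(-433 - 127)) = 1/(2*33*(-560)) = 1/(-36960) = -1/36960 ≈ -2.7056e-5)
1/(47610 + 328913) - u = 1/(47610 + 328913) - 1*(-1/36960) = 1/376523 + 1/36960 = 59069/1988041440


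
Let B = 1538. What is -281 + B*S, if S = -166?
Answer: -255589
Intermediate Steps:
-281 + B*S = -281 + 1538*(-166) = -281 - 255308 = -255589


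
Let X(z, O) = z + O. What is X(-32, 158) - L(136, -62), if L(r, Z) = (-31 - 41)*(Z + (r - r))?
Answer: -4338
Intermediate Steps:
L(r, Z) = -72*Z (L(r, Z) = -72*(Z + 0) = -72*Z)
X(z, O) = O + z
X(-32, 158) - L(136, -62) = (158 - 32) - (-72)*(-62) = 126 - 1*4464 = 126 - 4464 = -4338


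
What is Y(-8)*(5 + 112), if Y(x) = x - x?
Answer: 0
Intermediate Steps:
Y(x) = 0
Y(-8)*(5 + 112) = 0*(5 + 112) = 0*117 = 0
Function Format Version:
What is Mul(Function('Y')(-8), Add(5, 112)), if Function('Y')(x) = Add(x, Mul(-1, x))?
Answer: 0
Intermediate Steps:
Function('Y')(x) = 0
Mul(Function('Y')(-8), Add(5, 112)) = Mul(0, Add(5, 112)) = Mul(0, 117) = 0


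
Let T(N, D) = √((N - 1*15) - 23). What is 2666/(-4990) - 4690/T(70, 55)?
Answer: -1333/2495 - 2345*√2/4 ≈ -829.62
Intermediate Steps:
T(N, D) = √(-38 + N) (T(N, D) = √((N - 15) - 23) = √((-15 + N) - 23) = √(-38 + N))
2666/(-4990) - 4690/T(70, 55) = 2666/(-4990) - 4690/√(-38 + 70) = 2666*(-1/4990) - 4690*√2/8 = -1333/2495 - 4690*√2/8 = -1333/2495 - 2345*√2/4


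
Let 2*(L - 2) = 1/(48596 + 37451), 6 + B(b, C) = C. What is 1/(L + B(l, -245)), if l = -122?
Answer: -172094/42851405 ≈ -0.0040161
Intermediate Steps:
B(b, C) = -6 + C
L = 344189/172094 (L = 2 + 1/(2*(48596 + 37451)) = 2 + (½)/86047 = 2 + (½)*(1/86047) = 2 + 1/172094 = 344189/172094 ≈ 2.0000)
1/(L + B(l, -245)) = 1/(344189/172094 + (-6 - 245)) = 1/(344189/172094 - 251) = 1/(-42851405/172094) = -172094/42851405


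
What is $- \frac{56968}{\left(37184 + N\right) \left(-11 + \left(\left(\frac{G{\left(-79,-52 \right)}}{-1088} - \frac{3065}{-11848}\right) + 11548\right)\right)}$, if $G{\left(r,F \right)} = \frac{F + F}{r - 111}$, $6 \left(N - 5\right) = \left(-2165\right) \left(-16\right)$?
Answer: $- \frac{2180110670720}{18968720613659333} \approx -0.00011493$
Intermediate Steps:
$N = \frac{17335}{3}$ ($N = 5 + \frac{\left(-2165\right) \left(-16\right)}{6} = 5 + \frac{1}{6} \cdot 34640 = 5 + \frac{17320}{3} = \frac{17335}{3} \approx 5778.3$)
$G{\left(r,F \right)} = \frac{2 F}{-111 + r}$
$- \frac{56968}{\left(37184 + N\right) \left(-11 + \left(\left(\frac{G{\left(-79,-52 \right)}}{-1088} - \frac{3065}{-11848}\right) + 11548\right)\right)} = - \frac{56968}{\left(37184 + \frac{17335}{3}\right) \left(-11 + \left(\left(\frac{2 \left(-52\right) \frac{1}{-111 - 79}}{-1088} - \frac{3065}{-11848}\right) + 11548\right)\right)} = - \frac{56968}{\frac{128887}{3} \left(-11 + \left(\left(2 \left(-52\right) \frac{1}{-190} \left(- \frac{1}{1088}\right) - - \frac{3065}{11848}\right) + 11548\right)\right)} = - \frac{56968}{\frac{128887}{3} \left(-11 + \left(\left(2 \left(-52\right) \left(- \frac{1}{190}\right) \left(- \frac{1}{1088}\right) + \frac{3065}{11848}\right) + 11548\right)\right)} = - \frac{56968}{\frac{128887}{3} \left(-11 + \left(\left(\frac{52}{95} \left(- \frac{1}{1088}\right) + \frac{3065}{11848}\right) + 11548\right)\right)} = - \frac{56968}{\frac{128887}{3} \left(-11 + \left(\left(- \frac{13}{25840} + \frac{3065}{11848}\right) + 11548\right)\right)} = - \frac{56968}{\frac{128887}{3} \left(-11 + \left(\frac{9880697}{38269040} + 11548\right)\right)} = - \frac{56968}{\frac{128887}{3} \left(-11 + \frac{441940754617}{38269040}\right)} = - \frac{56968}{\frac{128887}{3} \cdot \frac{441519795177}{38269040}} = - \frac{56968}{\frac{18968720613659333}{38269040}} = \left(-56968\right) \frac{38269040}{18968720613659333} = - \frac{2180110670720}{18968720613659333}$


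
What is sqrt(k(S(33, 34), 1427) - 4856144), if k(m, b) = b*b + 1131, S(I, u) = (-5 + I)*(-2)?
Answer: 94*I*sqrt(319) ≈ 1678.9*I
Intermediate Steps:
S(I, u) = 10 - 2*I
k(m, b) = 1131 + b**2 (k(m, b) = b**2 + 1131 = 1131 + b**2)
sqrt(k(S(33, 34), 1427) - 4856144) = sqrt((1131 + 1427**2) - 4856144) = sqrt((1131 + 2036329) - 4856144) = sqrt(2037460 - 4856144) = sqrt(-2818684) = 94*I*sqrt(319)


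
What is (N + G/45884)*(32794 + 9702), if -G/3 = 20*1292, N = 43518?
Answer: 21212966212608/11471 ≈ 1.8493e+9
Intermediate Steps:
G = -77520 (G = -60*1292 = -3*25840 = -77520)
(N + G/45884)*(32794 + 9702) = (43518 - 77520/45884)*(32794 + 9702) = (43518 - 77520*1/45884)*42496 = (43518 - 19380/11471)*42496 = (499175598/11471)*42496 = 21212966212608/11471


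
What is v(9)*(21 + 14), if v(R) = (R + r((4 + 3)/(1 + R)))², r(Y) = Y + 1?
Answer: 80143/20 ≈ 4007.1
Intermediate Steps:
r(Y) = 1 + Y
v(R) = (1 + R + 7/(1 + R))² (v(R) = (R + (1 + (4 + 3)/(1 + R)))² = (R + (1 + 7/(1 + R)))² = (1 + R + 7/(1 + R))²)
v(9)*(21 + 14) = ((8 + 9 + 9*(1 + 9))²/(1 + 9)²)*(21 + 14) = ((8 + 9 + 9*10)²/10²)*35 = ((8 + 9 + 90)²/100)*35 = ((1/100)*107²)*35 = ((1/100)*11449)*35 = (11449/100)*35 = 80143/20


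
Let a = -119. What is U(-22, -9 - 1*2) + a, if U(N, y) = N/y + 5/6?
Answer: -697/6 ≈ -116.17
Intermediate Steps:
U(N, y) = ⅚ + N/y (U(N, y) = N/y + 5*(⅙) = N/y + ⅚ = ⅚ + N/y)
U(-22, -9 - 1*2) + a = (⅚ - 22/(-9 - 1*2)) - 119 = (⅚ - 22/(-9 - 2)) - 119 = (⅚ - 22/(-11)) - 119 = (⅚ - 22*(-1/11)) - 119 = (⅚ + 2) - 119 = 17/6 - 119 = -697/6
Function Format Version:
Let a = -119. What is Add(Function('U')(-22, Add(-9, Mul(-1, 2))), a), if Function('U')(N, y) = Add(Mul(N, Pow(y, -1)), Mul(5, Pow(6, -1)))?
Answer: Rational(-697, 6) ≈ -116.17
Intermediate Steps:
Function('U')(N, y) = Add(Rational(5, 6), Mul(N, Pow(y, -1))) (Function('U')(N, y) = Add(Mul(N, Pow(y, -1)), Mul(5, Rational(1, 6))) = Add(Mul(N, Pow(y, -1)), Rational(5, 6)) = Add(Rational(5, 6), Mul(N, Pow(y, -1))))
Add(Function('U')(-22, Add(-9, Mul(-1, 2))), a) = Add(Add(Rational(5, 6), Mul(-22, Pow(Add(-9, Mul(-1, 2)), -1))), -119) = Add(Add(Rational(5, 6), Mul(-22, Pow(Add(-9, -2), -1))), -119) = Add(Add(Rational(5, 6), Mul(-22, Pow(-11, -1))), -119) = Add(Add(Rational(5, 6), Mul(-22, Rational(-1, 11))), -119) = Add(Add(Rational(5, 6), 2), -119) = Add(Rational(17, 6), -119) = Rational(-697, 6)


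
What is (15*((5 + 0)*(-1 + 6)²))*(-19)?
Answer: -35625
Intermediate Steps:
(15*((5 + 0)*(-1 + 6)²))*(-19) = (15*(5*5²))*(-19) = (15*(5*25))*(-19) = (15*125)*(-19) = 1875*(-19) = -35625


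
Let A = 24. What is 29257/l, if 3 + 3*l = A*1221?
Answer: 29257/9767 ≈ 2.9955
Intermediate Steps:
l = 9767 (l = -1 + (24*1221)/3 = -1 + (⅓)*29304 = -1 + 9768 = 9767)
29257/l = 29257/9767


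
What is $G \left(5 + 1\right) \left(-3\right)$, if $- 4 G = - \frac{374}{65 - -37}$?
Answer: $- \frac{33}{2} \approx -16.5$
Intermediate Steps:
$G = \frac{11}{12}$ ($G = - \frac{\left(-374\right) \frac{1}{65 - -37}}{4} = - \frac{\left(-374\right) \frac{1}{65 + 37}}{4} = - \frac{\left(-374\right) \frac{1}{102}}{4} = \left(- \frac{1}{4}\right) \left(- \frac{11}{3}\right) = \frac{11}{12} \approx 0.91667$)
$G \left(5 + 1\right) \left(-3\right) = \frac{11 \left(5 + 1\right) \left(-3\right)}{12} = \frac{11 \cdot 6 \left(-3\right)}{12} = \frac{11}{12} \left(-18\right) = - \frac{33}{2}$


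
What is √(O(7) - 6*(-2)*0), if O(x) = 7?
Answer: √7 ≈ 2.6458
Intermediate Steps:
√(O(7) - 6*(-2)*0) = √(7 - 6*(-2)*0) = √(7 + 12*0) = √(7 + 0) = √7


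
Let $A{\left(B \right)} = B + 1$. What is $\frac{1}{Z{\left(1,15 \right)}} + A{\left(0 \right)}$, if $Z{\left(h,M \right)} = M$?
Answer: $\frac{16}{15} \approx 1.0667$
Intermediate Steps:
$A{\left(B \right)} = 1 + B$
$\frac{1}{Z{\left(1,15 \right)}} + A{\left(0 \right)} = \frac{1}{15} + \left(1 + 0\right) = \frac{1}{15} + 1 = \frac{16}{15}$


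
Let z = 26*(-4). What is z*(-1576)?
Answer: 163904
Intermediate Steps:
z = -104
z*(-1576) = -104*(-1576) = 163904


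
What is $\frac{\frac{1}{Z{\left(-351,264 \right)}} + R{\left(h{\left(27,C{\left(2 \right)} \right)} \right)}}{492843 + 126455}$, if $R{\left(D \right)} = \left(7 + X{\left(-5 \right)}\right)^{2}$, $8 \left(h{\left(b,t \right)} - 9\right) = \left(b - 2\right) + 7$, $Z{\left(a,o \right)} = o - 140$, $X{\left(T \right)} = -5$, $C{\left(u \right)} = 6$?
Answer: $\frac{497}{76792952} \approx 6.4719 \cdot 10^{-6}$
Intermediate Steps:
$Z{\left(a,o \right)} = -140 + o$
$h{\left(b,t \right)} = \frac{77}{8} + \frac{b}{8}$ ($h{\left(b,t \right)} = 9 + \frac{\left(b - 2\right) + 7}{8} = 9 + \frac{\left(-2 + b\right) + 7}{8} = 9 + \frac{5 + b}{8} = 9 + \left(\frac{5}{8} + \frac{b}{8}\right) = \frac{77}{8} + \frac{b}{8}$)
$R{\left(D \right)} = 4$ ($R{\left(D \right)} = \left(7 - 5\right)^{2} = 2^{2} = 4$)
$\frac{\frac{1}{Z{\left(-351,264 \right)}} + R{\left(h{\left(27,C{\left(2 \right)} \right)} \right)}}{492843 + 126455} = \frac{\frac{1}{-140 + 264} + 4}{492843 + 126455} = \frac{\frac{1}{124} + 4}{619298} = \left(\frac{1}{124} + 4\right) \frac{1}{619298} = \frac{497}{124} \cdot \frac{1}{619298} = \frac{497}{76792952}$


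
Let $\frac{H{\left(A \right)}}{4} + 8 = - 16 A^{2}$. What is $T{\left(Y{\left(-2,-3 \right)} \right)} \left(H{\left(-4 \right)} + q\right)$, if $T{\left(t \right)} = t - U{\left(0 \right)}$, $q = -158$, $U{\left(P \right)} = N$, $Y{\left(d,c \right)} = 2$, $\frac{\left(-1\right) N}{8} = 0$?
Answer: $-2428$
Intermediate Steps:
$N = 0$ ($N = \left(-8\right) 0 = 0$)
$U{\left(P \right)} = 0$
$T{\left(t \right)} = t$ ($T{\left(t \right)} = t - 0 = t + 0 = t$)
$H{\left(A \right)} = -32 - 64 A^{2}$ ($H{\left(A \right)} = -32 + 4 \left(- 16 A^{2}\right) = -32 - 64 A^{2}$)
$T{\left(Y{\left(-2,-3 \right)} \right)} \left(H{\left(-4 \right)} + q\right) = 2 \left(\left(-32 - 64 \left(-4\right)^{2}\right) - 158\right) = 2 \left(\left(-32 - 1024\right) - 158\right) = 2 \left(-1056 - 158\right) = 2 \left(-1214\right) = -2428$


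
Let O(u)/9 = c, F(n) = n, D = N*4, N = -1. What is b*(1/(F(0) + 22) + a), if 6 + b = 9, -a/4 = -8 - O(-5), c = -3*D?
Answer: 30627/22 ≈ 1392.1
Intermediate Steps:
D = -4 (D = -1*4 = -4)
c = 12 (c = -3*(-4) = 12)
O(u) = 108 (O(u) = 9*12 = 108)
a = 464 (a = -4*(-8 - 1*108) = -4*(-8 - 108) = -4*(-116) = 464)
b = 3 (b = -6 + 9 = 3)
b*(1/(F(0) + 22) + a) = 3*(1/(0 + 22) + 464) = 3*(1/22 + 464) = 3*(10209/22) = 30627/22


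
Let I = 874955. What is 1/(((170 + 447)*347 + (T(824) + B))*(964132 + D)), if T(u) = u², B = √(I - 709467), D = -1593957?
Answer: -35723/20093503231921441 + 4*√10343/502337580798036025 ≈ -1.7770e-12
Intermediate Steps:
B = 4*√10343 (B = √(874955 - 709467) = √165488 = 4*√10343 ≈ 406.80)
1/(((170 + 447)*347 + (T(824) + B))*(964132 + D)) = 1/(((170 + 447)*347 + (824² + 4*√10343))*(964132 - 1593957)) = 1/((617*347 + (678976 + 4*√10343))*(-629825)) = 1/((214099 + (678976 + 4*√10343))*(-629825)) = 1/((893075 + 4*√10343)*(-629825)) = 1/(-562480961875 - 2519300*√10343)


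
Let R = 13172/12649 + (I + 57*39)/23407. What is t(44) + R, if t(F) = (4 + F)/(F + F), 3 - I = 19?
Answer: 5475017675/3256826573 ≈ 1.6811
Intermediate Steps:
I = -16 (I = 3 - 1*19 = 3 - 19 = -16)
t(F) = (4 + F)/(2*F) (t(F) = (4 + F)/((2*F)) = (4 + F)*(1/(2*F)) = (4 + F)/(2*F))
R = 336233347/296075143 (R = 13172/12649 + (-16 + 57*39)/23407 = 13172*(1/12649) + (-16 + 2223)*(1/23407) = 13172/12649 + 2207*(1/23407) = 13172/12649 + 2207/23407 = 336233347/296075143 ≈ 1.1356)
t(44) + R = (1/2)*(4 + 44)/44 + 336233347/296075143 = (1/2)*(1/44)*48 + 336233347/296075143 = 6/11 + 336233347/296075143 = 5475017675/3256826573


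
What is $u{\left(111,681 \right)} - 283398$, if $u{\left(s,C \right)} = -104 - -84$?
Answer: $-283418$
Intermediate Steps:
$u{\left(s,C \right)} = -20$ ($u{\left(s,C \right)} = -104 + 84 = -20$)
$u{\left(111,681 \right)} - 283398 = -20 - 283398 = -283418$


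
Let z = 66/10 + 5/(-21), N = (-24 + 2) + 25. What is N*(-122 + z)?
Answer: -12142/35 ≈ -346.91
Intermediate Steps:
N = 3 (N = -22 + 25 = 3)
z = 668/105 (z = 66*(⅒) + 5*(-1/21) = 33/5 - 5/21 = 668/105 ≈ 6.3619)
N*(-122 + z) = 3*(-122 + 668/105) = 3*(-12142/105) = -12142/35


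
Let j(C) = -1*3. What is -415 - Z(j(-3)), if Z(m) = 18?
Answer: -433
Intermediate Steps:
j(C) = -3
-415 - Z(j(-3)) = -415 - 1*18 = -415 - 18 = -433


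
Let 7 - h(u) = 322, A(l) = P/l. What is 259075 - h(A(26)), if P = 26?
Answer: 259390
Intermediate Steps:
A(l) = 26/l
h(u) = -315 (h(u) = 7 - 1*322 = 7 - 322 = -315)
259075 - h(A(26)) = 259075 - 1*(-315) = 259075 + 315 = 259390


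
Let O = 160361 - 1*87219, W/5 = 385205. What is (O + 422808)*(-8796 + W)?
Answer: 950849722550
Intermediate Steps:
W = 1926025 (W = 5*385205 = 1926025)
O = 73142 (O = 160361 - 87219 = 73142)
(O + 422808)*(-8796 + W) = (73142 + 422808)*(-8796 + 1926025) = 495950*1917229 = 950849722550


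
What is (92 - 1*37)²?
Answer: 3025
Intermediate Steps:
(92 - 1*37)² = (92 - 37)² = 55² = 3025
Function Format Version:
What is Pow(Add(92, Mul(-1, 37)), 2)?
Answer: 3025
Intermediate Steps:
Pow(Add(92, Mul(-1, 37)), 2) = Pow(Add(92, -37), 2) = Pow(55, 2) = 3025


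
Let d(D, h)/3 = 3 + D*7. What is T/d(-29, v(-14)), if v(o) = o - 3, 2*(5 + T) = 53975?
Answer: -10793/240 ≈ -44.971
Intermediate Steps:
T = 53965/2 (T = -5 + (1/2)*53975 = -5 + 53975/2 = 53965/2 ≈ 26983.)
v(o) = -3 + o
d(D, h) = 9 + 21*D (d(D, h) = 3*(3 + D*7) = 3*(3 + 7*D) = 9 + 21*D)
T/d(-29, v(-14)) = 53965/(2*(9 + 21*(-29))) = 53965/(2*(9 - 609)) = (53965/2)/(-600) = (53965/2)*(-1/600) = -10793/240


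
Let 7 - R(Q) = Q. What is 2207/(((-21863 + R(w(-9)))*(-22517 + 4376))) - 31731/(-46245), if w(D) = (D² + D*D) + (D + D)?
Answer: 844267174981/1230431466000 ≈ 0.68616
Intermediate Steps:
w(D) = 2*D + 2*D² (w(D) = (D² + D²) + 2*D = 2*D² + 2*D = 2*D + 2*D²)
R(Q) = 7 - Q
2207/(((-21863 + R(w(-9)))*(-22517 + 4376))) - 31731/(-46245) = 2207/(((-21863 + (7 - 2*(-9)*(1 - 9)))*(-22517 + 4376))) - 31731/(-46245) = 2207/(((-21863 + (7 - 2*(-9)*(-8)))*(-18141))) - 31731*(-1/46245) = 2207/(((-21863 + (7 - 1*144))*(-18141))) + 10577/15415 = 2207/(((-21863 + (7 - 144))*(-18141))) + 10577/15415 = 2207/(((-21863 - 137)*(-18141))) + 10577/15415 = 2207/((-22000*(-18141))) + 10577/15415 = 2207/399102000 + 10577/15415 = 844267174981/1230431466000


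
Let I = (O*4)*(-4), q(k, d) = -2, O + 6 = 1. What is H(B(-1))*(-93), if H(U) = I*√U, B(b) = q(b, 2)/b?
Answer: -7440*√2 ≈ -10522.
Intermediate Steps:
O = -5 (O = -6 + 1 = -5)
B(b) = -2/b
I = 80 (I = -5*4*(-4) = -20*(-4) = 80)
H(U) = 80*√U
H(B(-1))*(-93) = (80*√(-2/(-1)))*(-93) = (80*√(-2*(-1)))*(-93) = (80*√2)*(-93) = -7440*√2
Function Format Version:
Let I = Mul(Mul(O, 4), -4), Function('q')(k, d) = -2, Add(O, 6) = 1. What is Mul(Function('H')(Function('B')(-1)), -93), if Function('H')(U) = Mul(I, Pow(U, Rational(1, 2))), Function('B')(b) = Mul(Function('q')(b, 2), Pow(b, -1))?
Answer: Mul(-7440, Pow(2, Rational(1, 2))) ≈ -10522.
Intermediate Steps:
O = -5 (O = Add(-6, 1) = -5)
Function('B')(b) = Mul(-2, Pow(b, -1))
I = 80 (I = Mul(Mul(-5, 4), -4) = Mul(-20, -4) = 80)
Function('H')(U) = Mul(80, Pow(U, Rational(1, 2)))
Mul(Function('H')(Function('B')(-1)), -93) = Mul(Mul(80, Pow(Mul(-2, Pow(-1, -1)), Rational(1, 2))), -93) = Mul(Mul(80, Pow(Mul(-2, -1), Rational(1, 2))), -93) = Mul(Mul(80, Pow(2, Rational(1, 2))), -93) = Mul(-7440, Pow(2, Rational(1, 2)))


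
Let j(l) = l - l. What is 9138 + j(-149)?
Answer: 9138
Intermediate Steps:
j(l) = 0
9138 + j(-149) = 9138 + 0 = 9138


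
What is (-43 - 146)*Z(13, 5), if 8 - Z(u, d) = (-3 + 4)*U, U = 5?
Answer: -567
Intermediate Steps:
Z(u, d) = 3 (Z(u, d) = 8 - (-3 + 4)*5 = 8 - 5 = 3)
(-43 - 146)*Z(13, 5) = (-43 - 146)*3 = -189*3 = -567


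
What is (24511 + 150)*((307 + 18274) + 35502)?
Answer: 1333740863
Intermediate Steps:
(24511 + 150)*((307 + 18274) + 35502) = 24661*(18581 + 35502) = 24661*54083 = 1333740863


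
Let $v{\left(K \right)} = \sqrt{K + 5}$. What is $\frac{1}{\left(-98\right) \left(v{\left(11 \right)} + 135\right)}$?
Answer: $- \frac{1}{13622} \approx -7.3411 \cdot 10^{-5}$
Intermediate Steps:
$v{\left(K \right)} = \sqrt{5 + K}$
$\frac{1}{\left(-98\right) \left(v{\left(11 \right)} + 135\right)} = \frac{1}{\left(-98\right) \left(\sqrt{5 + 11} + 135\right)} = \frac{1}{\left(-98\right) \left(\sqrt{16} + 135\right)} = \frac{1}{\left(-98\right) \left(4 + 135\right)} = \frac{1}{\left(-98\right) 139} = \frac{1}{-13622} = - \frac{1}{13622}$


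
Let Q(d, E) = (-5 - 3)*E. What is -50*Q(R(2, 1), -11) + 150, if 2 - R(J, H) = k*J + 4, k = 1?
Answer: -4250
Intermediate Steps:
R(J, H) = -2 - J (R(J, H) = 2 - (1*J + 4) = 2 - (J + 4) = 2 - (4 + J) = 2 + (-4 - J) = -2 - J)
Q(d, E) = -8*E
-50*Q(R(2, 1), -11) + 150 = -(-400)*(-11) + 150 = -50*88 + 150 = -4400 + 150 = -4250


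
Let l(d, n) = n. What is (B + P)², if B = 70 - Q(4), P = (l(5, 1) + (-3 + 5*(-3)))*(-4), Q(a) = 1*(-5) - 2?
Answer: 21025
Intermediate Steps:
Q(a) = -7 (Q(a) = -5 - 2 = -7)
P = 68 (P = (1 + (-3 + 5*(-3)))*(-4) = (1 + (-3 - 15))*(-4) = (1 - 18)*(-4) = -17*(-4) = 68)
B = 77 (B = 70 - 1*(-7) = 70 + 7 = 77)
(B + P)² = (77 + 68)² = 145² = 21025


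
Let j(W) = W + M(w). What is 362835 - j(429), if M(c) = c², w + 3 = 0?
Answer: 362397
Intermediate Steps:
w = -3 (w = -3 + 0 = -3)
j(W) = 9 + W (j(W) = W + (-3)² = W + 9 = 9 + W)
362835 - j(429) = 362835 - (9 + 429) = 362835 - 1*438 = 362835 - 438 = 362397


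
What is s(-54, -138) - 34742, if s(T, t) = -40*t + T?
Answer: -29276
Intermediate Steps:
s(T, t) = T - 40*t
s(-54, -138) - 34742 = (-54 - 40*(-138)) - 34742 = (-54 + 5520) - 34742 = 5466 - 34742 = -29276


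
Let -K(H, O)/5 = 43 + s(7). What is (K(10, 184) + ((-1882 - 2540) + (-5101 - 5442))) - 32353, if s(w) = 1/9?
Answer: -427802/9 ≈ -47534.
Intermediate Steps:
s(w) = 1/9
K(H, O) = -1940/9 (K(H, O) = -5*(43 + 1/9) = -5*388/9 = -1940/9)
(K(10, 184) + ((-1882 - 2540) + (-5101 - 5442))) - 32353 = (-1940/9 + ((-1882 - 2540) + (-5101 - 5442))) - 32353 = (-1940/9 + (-4422 - 10543)) - 32353 = (-1940/9 - 14965) - 32353 = -136625/9 - 32353 = -427802/9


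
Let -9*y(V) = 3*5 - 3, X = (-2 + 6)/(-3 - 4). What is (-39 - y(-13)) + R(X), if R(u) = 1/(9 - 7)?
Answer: -223/6 ≈ -37.167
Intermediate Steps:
X = -4/7 (X = 4/(-7) = 4*(-1/7) = -4/7 ≈ -0.57143)
y(V) = -4/3 (y(V) = -(3*5 - 3)/9 = -(15 - 3)/9 = -1/9*12 = -4/3)
R(u) = 1/2
(-39 - y(-13)) + R(X) = (-39 - 1*(-4/3)) + 1/2 = (-39 + 4/3) + 1/2 = -113/3 + 1/2 = -223/6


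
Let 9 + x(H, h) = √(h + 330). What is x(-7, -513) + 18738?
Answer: 18729 + I*√183 ≈ 18729.0 + 13.528*I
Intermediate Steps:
x(H, h) = -9 + √(330 + h) (x(H, h) = -9 + √(h + 330) = -9 + √(330 + h))
x(-7, -513) + 18738 = (-9 + √(330 - 513)) + 18738 = (-9 + √(-183)) + 18738 = (-9 + I*√183) + 18738 = 18729 + I*√183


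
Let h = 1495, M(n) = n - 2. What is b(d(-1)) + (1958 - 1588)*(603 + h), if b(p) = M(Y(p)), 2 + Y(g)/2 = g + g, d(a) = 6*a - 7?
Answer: 776202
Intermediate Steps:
d(a) = -7 + 6*a
Y(g) = -4 + 4*g (Y(g) = -4 + 2*(g + g) = -4 + 2*(2*g) = -4 + 4*g)
M(n) = -2 + n
b(p) = -6 + 4*p (b(p) = -2 + (-4 + 4*p) = -6 + 4*p)
b(d(-1)) + (1958 - 1588)*(603 + h) = (-6 + 4*(-7 + 6*(-1))) + (1958 - 1588)*(603 + 1495) = (-6 + 4*(-7 - 6)) + 370*2098 = (-6 + 4*(-13)) + 776260 = (-6 - 52) + 776260 = -58 + 776260 = 776202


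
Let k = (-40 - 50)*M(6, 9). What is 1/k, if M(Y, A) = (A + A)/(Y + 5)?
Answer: -11/1620 ≈ -0.0067901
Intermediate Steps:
M(Y, A) = 2*A/(5 + Y) (M(Y, A) = (2*A)/(5 + Y) = 2*A/(5 + Y))
k = -1620/11 (k = (-40 - 50)*(2*9/(5 + 6)) = -180*9/11 = -90*18/11 = -1620/11 ≈ -147.27)
1/k = 1/(-1620/11) = -11/1620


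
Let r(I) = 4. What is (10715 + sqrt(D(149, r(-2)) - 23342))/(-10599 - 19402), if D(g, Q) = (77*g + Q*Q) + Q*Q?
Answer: -10715/30001 - I*sqrt(11837)/30001 ≈ -0.35715 - 0.0036265*I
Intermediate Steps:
D(g, Q) = 2*Q**2 + 77*g (D(g, Q) = (77*g + Q**2) + Q**2 = (Q**2 + 77*g) + Q**2 = 2*Q**2 + 77*g)
(10715 + sqrt(D(149, r(-2)) - 23342))/(-10599 - 19402) = (10715 + sqrt((2*4**2 + 77*149) - 23342))/(-10599 - 19402) = (10715 + sqrt((2*16 + 11473) - 23342))/(-30001) = (10715 + sqrt((32 + 11473) - 23342))*(-1/30001) = (10715 + sqrt(11505 - 23342))*(-1/30001) = (10715 + sqrt(-11837))*(-1/30001) = (10715 + I*sqrt(11837))*(-1/30001) = -10715/30001 - I*sqrt(11837)/30001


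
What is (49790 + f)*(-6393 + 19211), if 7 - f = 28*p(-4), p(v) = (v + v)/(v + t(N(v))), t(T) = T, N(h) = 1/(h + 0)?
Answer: 637622362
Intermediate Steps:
N(h) = 1/h
p(v) = 2*v/(v + 1/v) (p(v) = (v + v)/(v + 1/v) = (2*v)/(v + 1/v) = 2*v/(v + 1/v))
f = -777/17 (f = 7 - 28*2*(-4)**2/(1 + (-4)**2) = 7 - 28*2*16/(1 + 16) = 7 - 28*2*16/17 = 7 - 28*2*16*(1/17) = 7 - 28*32/17 = 7 - 1*896/17 = 7 - 896/17 = -777/17 ≈ -45.706)
(49790 + f)*(-6393 + 19211) = (49790 - 777/17)*(-6393 + 19211) = (845653/17)*12818 = 637622362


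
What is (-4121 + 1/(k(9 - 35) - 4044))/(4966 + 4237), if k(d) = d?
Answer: -16772471/37456210 ≈ -0.44779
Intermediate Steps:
(-4121 + 1/(k(9 - 35) - 4044))/(4966 + 4237) = (-4121 + 1/((9 - 35) - 4044))/(4966 + 4237) = (-4121 + 1/(-26 - 4044))/9203 = (-4121 + 1/(-4070))*(1/9203) = (-4121 - 1/4070)*(1/9203) = -16772471/4070*1/9203 = -16772471/37456210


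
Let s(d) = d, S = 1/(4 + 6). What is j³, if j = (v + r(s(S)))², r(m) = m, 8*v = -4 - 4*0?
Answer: 64/15625 ≈ 0.0040960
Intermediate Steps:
S = ⅒ (S = 1/10 = ⅒ ≈ 0.10000)
v = -½ (v = (-4 - 4*0)/8 = (-4 + 0)/8 = (⅛)*(-4) = -½ ≈ -0.50000)
j = 4/25 (j = (-½ + ⅒)² = (-⅖)² = 4/25 ≈ 0.16000)
j³ = (4/25)³ = 64/15625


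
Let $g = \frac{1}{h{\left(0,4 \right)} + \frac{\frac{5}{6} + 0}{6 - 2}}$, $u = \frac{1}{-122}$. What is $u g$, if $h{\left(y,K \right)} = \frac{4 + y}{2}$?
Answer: $- \frac{12}{3233} \approx -0.0037117$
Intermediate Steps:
$u = - \frac{1}{122} \approx -0.0081967$
$h{\left(y,K \right)} = 2 + \frac{y}{2}$ ($h{\left(y,K \right)} = \left(4 + y\right) \frac{1}{2} = 2 + \frac{y}{2}$)
$g = \frac{24}{53}$ ($g = \frac{1}{\left(2 + \frac{1}{2} \cdot 0\right) + \frac{\frac{5}{6} + 0}{6 - 2}} = \frac{1}{\left(2 + 0\right) + \frac{5 \cdot \frac{1}{6} + 0}{4}} = \frac{1}{2 + \left(\frac{5}{6} + 0\right) \frac{1}{4}} = \frac{1}{2 + \frac{5}{6} \cdot \frac{1}{4}} = \frac{1}{2 + \frac{5}{24}} = \frac{1}{\frac{53}{24}} = \frac{24}{53} \approx 0.45283$)
$u g = \left(- \frac{1}{122}\right) \frac{24}{53} = - \frac{12}{3233}$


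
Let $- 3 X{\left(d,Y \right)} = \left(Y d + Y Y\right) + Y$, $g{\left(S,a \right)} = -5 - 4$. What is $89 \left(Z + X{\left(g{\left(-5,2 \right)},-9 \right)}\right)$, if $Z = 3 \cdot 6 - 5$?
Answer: $-3382$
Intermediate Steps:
$g{\left(S,a \right)} = -9$
$Z = 13$ ($Z = 18 - 5 = 13$)
$X{\left(d,Y \right)} = - \frac{Y}{3} - \frac{Y^{2}}{3} - \frac{Y d}{3}$ ($X{\left(d,Y \right)} = - \frac{\left(Y d + Y Y\right) + Y}{3} = - \frac{\left(Y d + Y^{2}\right) + Y}{3} = - \frac{\left(Y^{2} + Y d\right) + Y}{3} = - \frac{Y + Y^{2} + Y d}{3} = - \frac{Y}{3} - \frac{Y^{2}}{3} - \frac{Y d}{3}$)
$89 \left(Z + X{\left(g{\left(-5,2 \right)},-9 \right)}\right) = 89 \left(13 - - 3 \left(1 - 9 - 9\right)\right) = 89 \left(13 - \left(-3\right) \left(-17\right)\right) = 89 \left(13 - 51\right) = 89 \left(-38\right) = -3382$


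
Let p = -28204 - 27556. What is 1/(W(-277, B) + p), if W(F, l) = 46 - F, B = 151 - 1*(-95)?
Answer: -1/55437 ≈ -1.8038e-5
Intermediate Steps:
B = 246 (B = 151 + 95 = 246)
p = -55760
1/(W(-277, B) + p) = 1/((46 - 1*(-277)) - 55760) = 1/((46 + 277) - 55760) = 1/(323 - 55760) = 1/(-55437) = -1/55437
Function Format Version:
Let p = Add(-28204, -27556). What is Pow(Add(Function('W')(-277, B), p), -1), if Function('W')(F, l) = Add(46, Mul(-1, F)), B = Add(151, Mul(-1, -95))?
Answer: Rational(-1, 55437) ≈ -1.8038e-5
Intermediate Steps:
B = 246 (B = Add(151, 95) = 246)
p = -55760
Pow(Add(Function('W')(-277, B), p), -1) = Pow(Add(Add(46, Mul(-1, -277)), -55760), -1) = Pow(Add(Add(46, 277), -55760), -1) = Pow(Add(323, -55760), -1) = Pow(-55437, -1) = Rational(-1, 55437)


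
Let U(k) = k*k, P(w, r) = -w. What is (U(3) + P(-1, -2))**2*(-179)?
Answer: -17900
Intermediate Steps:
U(k) = k**2
(U(3) + P(-1, -2))**2*(-179) = (3**2 - 1*(-1))**2*(-179) = (9 + 1)**2*(-179) = 10**2*(-179) = 100*(-179) = -17900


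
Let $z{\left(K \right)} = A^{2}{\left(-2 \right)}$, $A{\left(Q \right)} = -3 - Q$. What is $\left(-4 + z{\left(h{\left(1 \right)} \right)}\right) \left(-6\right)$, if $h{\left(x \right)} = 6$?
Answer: $18$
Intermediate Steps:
$z{\left(K \right)} = 1$ ($z{\left(K \right)} = \left(-3 - -2\right)^{2} = \left(-3 + 2\right)^{2} = \left(-1\right)^{2} = 1$)
$\left(-4 + z{\left(h{\left(1 \right)} \right)}\right) \left(-6\right) = \left(-4 + 1\right) \left(-6\right) = \left(-3\right) \left(-6\right) = 18$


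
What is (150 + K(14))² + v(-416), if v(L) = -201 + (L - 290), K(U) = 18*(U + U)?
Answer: 426809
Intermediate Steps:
K(U) = 36*U (K(U) = 18*(2*U) = 36*U)
v(L) = -491 + L (v(L) = -201 + (-290 + L) = -491 + L)
(150 + K(14))² + v(-416) = (150 + 36*14)² + (-491 - 416) = (150 + 504)² - 907 = 654² - 907 = 427716 - 907 = 426809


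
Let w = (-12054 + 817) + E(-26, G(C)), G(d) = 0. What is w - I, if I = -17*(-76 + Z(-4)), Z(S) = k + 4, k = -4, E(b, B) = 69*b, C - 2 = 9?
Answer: -14323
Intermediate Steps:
C = 11 (C = 2 + 9 = 11)
Z(S) = 0 (Z(S) = -4 + 4 = 0)
I = 1292 (I = -17*(-76 + 0) = -17*(-76) = 1292)
w = -13031 (w = (-12054 + 817) + 69*(-26) = -11237 - 1794 = -13031)
w - I = -13031 - 1*1292 = -13031 - 1292 = -14323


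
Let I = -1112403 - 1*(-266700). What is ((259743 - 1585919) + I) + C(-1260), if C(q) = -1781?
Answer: -2173660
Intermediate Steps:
I = -845703 (I = -1112403 + 266700 = -845703)
((259743 - 1585919) + I) + C(-1260) = ((259743 - 1585919) - 845703) - 1781 = (-1326176 - 845703) - 1781 = -2171879 - 1781 = -2173660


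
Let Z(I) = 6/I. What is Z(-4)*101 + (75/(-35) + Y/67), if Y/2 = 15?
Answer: -143697/938 ≈ -153.20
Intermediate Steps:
Y = 30 (Y = 2*15 = 30)
Z(-4)*101 + (75/(-35) + Y/67) = (6/(-4))*101 + (75/(-35) + 30/67) = (6*(-¼))*101 + (75*(-1/35) + 30*(1/67)) = -3/2*101 + (-15/7 + 30/67) = -303/2 - 795/469 = -143697/938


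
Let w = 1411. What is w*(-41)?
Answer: -57851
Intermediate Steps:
w*(-41) = 1411*(-41) = -57851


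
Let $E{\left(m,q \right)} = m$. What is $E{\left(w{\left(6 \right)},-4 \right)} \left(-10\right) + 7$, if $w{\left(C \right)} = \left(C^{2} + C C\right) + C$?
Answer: $-773$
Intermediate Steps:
$w{\left(C \right)} = C + 2 C^{2}$ ($w{\left(C \right)} = \left(C^{2} + C^{2}\right) + C = 2 C^{2} + C = C + 2 C^{2}$)
$E{\left(w{\left(6 \right)},-4 \right)} \left(-10\right) + 7 = 6 \left(1 + 2 \cdot 6\right) \left(-10\right) + 7 = 6 \left(1 + 12\right) \left(-10\right) + 7 = 6 \cdot 13 \left(-10\right) + 7 = 78 \left(-10\right) + 7 = -780 + 7 = -773$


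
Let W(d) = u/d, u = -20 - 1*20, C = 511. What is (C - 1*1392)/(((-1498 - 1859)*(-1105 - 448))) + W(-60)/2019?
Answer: 565625/3508632333 ≈ 0.00016121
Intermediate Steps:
u = -40 (u = -20 - 20 = -40)
W(d) = -40/d
(C - 1*1392)/(((-1498 - 1859)*(-1105 - 448))) + W(-60)/2019 = (511 - 1*1392)/(((-1498 - 1859)*(-1105 - 448))) - 40/(-60)/2019 = (511 - 1392)/((-3357*(-1553))) - 40*(-1/60)*(1/2019) = -881/5213421 + (⅔)*(1/2019) = -881*1/5213421 + 2/6057 = -881/5213421 + 2/6057 = 565625/3508632333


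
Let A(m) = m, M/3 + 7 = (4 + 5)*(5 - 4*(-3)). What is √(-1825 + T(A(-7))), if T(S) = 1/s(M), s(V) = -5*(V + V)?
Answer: I*√8752883595/2190 ≈ 42.72*I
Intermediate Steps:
M = 438 (M = -21 + 3*((4 + 5)*(5 - 4*(-3))) = -21 + 3*(9*(5 + 12)) = -21 + 3*(9*17) = -21 + 3*153 = -21 + 459 = 438)
s(V) = -10*V
T(S) = -1/4380 (T(S) = 1/(-10*438) = 1/(-4380) = -1/4380)
√(-1825 + T(A(-7))) = √(-1825 - 1/4380) = √(-7993501/4380) = I*√8752883595/2190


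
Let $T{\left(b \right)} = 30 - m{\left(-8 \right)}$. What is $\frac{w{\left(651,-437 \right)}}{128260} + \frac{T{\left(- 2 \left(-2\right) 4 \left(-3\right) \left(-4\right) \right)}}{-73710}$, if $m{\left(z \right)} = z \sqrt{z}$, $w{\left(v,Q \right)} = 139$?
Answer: $\frac{213263}{315134820} - \frac{8 i \sqrt{2}}{36855} \approx 0.00067674 - 0.00030698 i$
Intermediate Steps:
$m{\left(z \right)} = z^{\frac{3}{2}}$
$T{\left(b \right)} = 30 + 16 i \sqrt{2}$ ($T{\left(b \right)} = 30 - \left(-8\right)^{\frac{3}{2}} = 30 - - 16 i \sqrt{2} = 30 + 16 i \sqrt{2}$)
$\frac{w{\left(651,-437 \right)}}{128260} + \frac{T{\left(- 2 \left(-2\right) 4 \left(-3\right) \left(-4\right) \right)}}{-73710} = \frac{139}{128260} + \frac{30 + 16 i \sqrt{2}}{-73710} = 139 \cdot \frac{1}{128260} + \left(30 + 16 i \sqrt{2}\right) \left(- \frac{1}{73710}\right) = \frac{139}{128260} - \left(\frac{1}{2457} + \frac{8 i \sqrt{2}}{36855}\right) = \frac{213263}{315134820} - \frac{8 i \sqrt{2}}{36855}$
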